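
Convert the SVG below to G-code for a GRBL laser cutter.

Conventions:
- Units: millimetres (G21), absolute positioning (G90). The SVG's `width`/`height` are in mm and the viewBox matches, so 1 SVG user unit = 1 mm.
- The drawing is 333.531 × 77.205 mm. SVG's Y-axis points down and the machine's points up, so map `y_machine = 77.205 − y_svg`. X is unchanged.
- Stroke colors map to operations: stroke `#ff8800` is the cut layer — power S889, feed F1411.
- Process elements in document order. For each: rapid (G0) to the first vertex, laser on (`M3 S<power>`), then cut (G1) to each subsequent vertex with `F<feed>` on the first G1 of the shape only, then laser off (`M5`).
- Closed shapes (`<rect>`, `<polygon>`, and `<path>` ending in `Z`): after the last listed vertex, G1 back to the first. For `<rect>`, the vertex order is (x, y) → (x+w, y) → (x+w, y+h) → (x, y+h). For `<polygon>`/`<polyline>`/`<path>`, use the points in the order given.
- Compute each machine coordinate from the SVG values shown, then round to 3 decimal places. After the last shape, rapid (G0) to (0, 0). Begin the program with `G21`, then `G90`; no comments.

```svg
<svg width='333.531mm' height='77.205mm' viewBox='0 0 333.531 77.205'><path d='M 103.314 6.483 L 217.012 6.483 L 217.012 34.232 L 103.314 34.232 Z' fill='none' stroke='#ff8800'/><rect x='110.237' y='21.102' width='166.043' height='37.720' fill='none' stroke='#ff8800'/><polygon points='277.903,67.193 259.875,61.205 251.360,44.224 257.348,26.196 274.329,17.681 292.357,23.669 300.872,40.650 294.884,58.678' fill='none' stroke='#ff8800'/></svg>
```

Since the viewBox matches the mm dimensions, user units are millimetres directly. The only transform is the Y-flip y_m = 77.205 − y_svg.

Shape 1 is a rectangle drawn with `<path>`. Its stroke #ff8800 means cut at S889, F1411. After flipping Y the toolpath is (103.314,70.722) → (217.012,70.722) → (217.012,42.973) → (103.314,42.973) → (103.314,70.722), returning to the start.

Shape 2 is a rectangle drawn with `<rect>`. Its stroke #ff8800 means cut at S889, F1411. After flipping Y the toolpath is (110.237,56.103) → (276.280,56.103) → (276.280,18.383) → (110.237,18.383) → (110.237,56.103), returning to the start.

Shape 3 is a regular polygon drawn with `<polygon>`. Its stroke #ff8800 means cut at S889, F1411. After flipping Y the toolpath is (277.903,10.012) → (259.875,16.000) → (251.360,32.981) → (257.348,51.009) → (274.329,59.524) → (292.357,53.536) → (300.872,36.555) → (294.884,18.527) → (277.903,10.012), returning to the start.

G21
G90
G0 X103.314 Y70.722
M3 S889
G1 X217.012 Y70.722 F1411
G1 X217.012 Y42.973
G1 X103.314 Y42.973
G1 X103.314 Y70.722
M5
G0 X110.237 Y56.103
M3 S889
G1 X276.280 Y56.103 F1411
G1 X276.280 Y18.383
G1 X110.237 Y18.383
G1 X110.237 Y56.103
M5
G0 X277.903 Y10.012
M3 S889
G1 X259.875 Y16.000 F1411
G1 X251.360 Y32.981
G1 X257.348 Y51.009
G1 X274.329 Y59.524
G1 X292.357 Y53.536
G1 X300.872 Y36.555
G1 X294.884 Y18.527
G1 X277.903 Y10.012
M5
G0 X0.000 Y0.000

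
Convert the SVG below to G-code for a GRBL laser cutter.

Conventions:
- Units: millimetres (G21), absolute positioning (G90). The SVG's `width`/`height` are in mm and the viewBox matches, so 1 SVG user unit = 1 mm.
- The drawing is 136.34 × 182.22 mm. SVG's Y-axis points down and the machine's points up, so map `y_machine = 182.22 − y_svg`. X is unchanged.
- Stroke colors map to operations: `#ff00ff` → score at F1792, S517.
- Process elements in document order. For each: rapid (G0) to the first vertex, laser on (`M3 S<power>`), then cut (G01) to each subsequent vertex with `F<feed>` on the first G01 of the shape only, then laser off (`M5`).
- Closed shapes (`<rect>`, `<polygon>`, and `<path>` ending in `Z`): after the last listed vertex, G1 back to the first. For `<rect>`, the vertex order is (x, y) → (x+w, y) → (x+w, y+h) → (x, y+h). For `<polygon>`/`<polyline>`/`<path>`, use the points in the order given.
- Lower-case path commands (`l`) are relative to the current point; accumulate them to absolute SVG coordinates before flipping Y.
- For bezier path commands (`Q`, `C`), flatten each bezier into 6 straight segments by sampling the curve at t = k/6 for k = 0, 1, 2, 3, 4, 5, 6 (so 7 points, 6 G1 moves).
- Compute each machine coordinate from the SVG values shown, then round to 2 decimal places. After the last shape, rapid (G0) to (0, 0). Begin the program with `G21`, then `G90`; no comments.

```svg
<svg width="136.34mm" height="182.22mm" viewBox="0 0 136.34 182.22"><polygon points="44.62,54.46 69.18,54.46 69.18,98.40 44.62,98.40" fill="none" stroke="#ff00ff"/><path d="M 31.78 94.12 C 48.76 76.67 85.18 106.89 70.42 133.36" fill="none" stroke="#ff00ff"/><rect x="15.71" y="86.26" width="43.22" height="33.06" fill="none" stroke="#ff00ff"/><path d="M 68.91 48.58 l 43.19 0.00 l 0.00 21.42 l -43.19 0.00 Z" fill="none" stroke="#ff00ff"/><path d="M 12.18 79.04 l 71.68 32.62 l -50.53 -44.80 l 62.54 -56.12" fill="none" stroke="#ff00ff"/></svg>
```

G21
G90
G0 X44.62 Y127.76
M3 S517
G01 X69.18 Y127.76 F1792
G01 X69.18 Y83.82
G01 X44.62 Y83.82
G01 X44.62 Y127.76
M5
G0 X31.78 Y88.10
M3 S517
G01 X41.56 Y93.09 F1792
G01 X52.62 Y91.56
G01 X63.00 Y84.95
G01 X70.74 Y74.68
G01 X73.86 Y62.17
G01 X70.42 Y48.86
M5
G0 X15.71 Y95.96
M3 S517
G01 X58.93 Y95.96 F1792
G01 X58.93 Y62.90
G01 X15.71 Y62.90
G01 X15.71 Y95.96
M5
G0 X68.91 Y133.64
M3 S517
G01 X112.10 Y133.64 F1792
G01 X112.10 Y112.22
G01 X68.91 Y112.22
G01 X68.91 Y133.64
M5
G0 X12.18 Y103.18
M3 S517
G01 X83.86 Y70.56 F1792
G01 X33.33 Y115.36
G01 X95.87 Y171.48
M5
G0 X0.00 Y0.00

1 u = 1 mm; y_m = 182.22 − y.

[1] `<polygon>` rectangle, #ff00ff→score S517 F1792: (44.62,127.76) → (69.18,127.76) → (69.18,83.82) → (44.62,83.82) → (44.62,127.76) (closed)

[2] `<path>` cubic bezier, #ff00ff→score S517 F1792: (31.78,88.10) → (41.56,93.09) → (52.62,91.56) → (63.00,84.95) → (70.74,74.68) → (73.86,62.17) → (70.42,48.86)

[3] `<rect>` rectangle, #ff00ff→score S517 F1792: (15.71,95.96) → (58.93,95.96) → (58.93,62.90) → (15.71,62.90) → (15.71,95.96) (closed)

[4] `<path>` rectangle, #ff00ff→score S517 F1792: (68.91,133.64) → (112.10,133.64) → (112.10,112.22) → (68.91,112.22) → (68.91,133.64) (closed)

[5] `<path>` open polyline, #ff00ff→score S517 F1792: (12.18,103.18) → (83.86,70.56) → (33.33,115.36) → (95.87,171.48)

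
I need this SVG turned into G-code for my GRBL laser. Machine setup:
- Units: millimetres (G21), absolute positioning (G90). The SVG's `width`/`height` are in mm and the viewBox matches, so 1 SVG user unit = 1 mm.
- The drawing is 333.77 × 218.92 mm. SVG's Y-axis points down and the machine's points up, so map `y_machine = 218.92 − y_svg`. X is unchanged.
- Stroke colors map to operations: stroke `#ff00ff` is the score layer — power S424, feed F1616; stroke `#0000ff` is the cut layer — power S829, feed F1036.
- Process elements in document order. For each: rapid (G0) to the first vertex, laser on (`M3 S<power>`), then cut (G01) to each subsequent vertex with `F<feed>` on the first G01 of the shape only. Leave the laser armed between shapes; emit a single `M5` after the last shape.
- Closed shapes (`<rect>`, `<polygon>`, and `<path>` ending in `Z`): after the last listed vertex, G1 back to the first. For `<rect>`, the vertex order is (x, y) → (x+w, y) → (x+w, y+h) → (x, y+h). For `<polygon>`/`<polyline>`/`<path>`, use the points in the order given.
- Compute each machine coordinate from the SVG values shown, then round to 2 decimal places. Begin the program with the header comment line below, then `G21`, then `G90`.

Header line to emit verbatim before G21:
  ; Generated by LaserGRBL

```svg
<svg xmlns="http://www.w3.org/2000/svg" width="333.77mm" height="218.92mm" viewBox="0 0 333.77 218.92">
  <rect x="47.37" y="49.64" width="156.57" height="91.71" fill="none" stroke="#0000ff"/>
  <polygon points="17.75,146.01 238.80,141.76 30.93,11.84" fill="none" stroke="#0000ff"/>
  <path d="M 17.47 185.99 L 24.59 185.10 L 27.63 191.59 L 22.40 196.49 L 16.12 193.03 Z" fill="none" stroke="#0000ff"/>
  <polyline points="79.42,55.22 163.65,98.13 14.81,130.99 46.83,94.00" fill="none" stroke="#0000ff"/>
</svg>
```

viewBox `0 0 333.77 218.92` with mm width/height → 1 unit = 1 mm. Flip: y_m = 218.92 − y_svg.

**Shape 1** — `<rect>` rectangle, stroke `#0000ff` → cut (S829, F1036). Machine vertices: (47.37,169.28) → (203.94,169.28) → (203.94,77.57) → (47.37,77.57) → (47.37,169.28). Closed: final G1 returns to the first vertex.

**Shape 2** — `<polygon>` closed polygon, stroke `#0000ff` → cut (S829, F1036). Machine vertices: (17.75,72.91) → (238.80,77.16) → (30.93,207.08) → (17.75,72.91). Closed: final G1 returns to the first vertex.

**Shape 3** — `<path>` regular polygon, stroke `#0000ff` → cut (S829, F1036). Machine vertices: (17.47,32.93) → (24.59,33.82) → (27.63,27.33) → (22.40,22.43) → (16.12,25.89) → (17.47,32.93). Closed: final G1 returns to the first vertex.

**Shape 4** — `<polyline>` open polyline, stroke `#0000ff` → cut (S829, F1036). Machine vertices: (79.42,163.70) → (163.65,120.79) → (14.81,87.93) → (46.83,124.92). Open path.

; Generated by LaserGRBL
G21
G90
G0 X47.37 Y169.28
M3 S829
G01 X203.94 Y169.28 F1036
G01 X203.94 Y77.57
G01 X47.37 Y77.57
G01 X47.37 Y169.28
G0 X17.75 Y72.91
M3 S829
G01 X238.80 Y77.16 F1036
G01 X30.93 Y207.08
G01 X17.75 Y72.91
G0 X17.47 Y32.93
M3 S829
G01 X24.59 Y33.82 F1036
G01 X27.63 Y27.33
G01 X22.40 Y22.43
G01 X16.12 Y25.89
G01 X17.47 Y32.93
G0 X79.42 Y163.70
M3 S829
G01 X163.65 Y120.79 F1036
G01 X14.81 Y87.93
G01 X46.83 Y124.92
M5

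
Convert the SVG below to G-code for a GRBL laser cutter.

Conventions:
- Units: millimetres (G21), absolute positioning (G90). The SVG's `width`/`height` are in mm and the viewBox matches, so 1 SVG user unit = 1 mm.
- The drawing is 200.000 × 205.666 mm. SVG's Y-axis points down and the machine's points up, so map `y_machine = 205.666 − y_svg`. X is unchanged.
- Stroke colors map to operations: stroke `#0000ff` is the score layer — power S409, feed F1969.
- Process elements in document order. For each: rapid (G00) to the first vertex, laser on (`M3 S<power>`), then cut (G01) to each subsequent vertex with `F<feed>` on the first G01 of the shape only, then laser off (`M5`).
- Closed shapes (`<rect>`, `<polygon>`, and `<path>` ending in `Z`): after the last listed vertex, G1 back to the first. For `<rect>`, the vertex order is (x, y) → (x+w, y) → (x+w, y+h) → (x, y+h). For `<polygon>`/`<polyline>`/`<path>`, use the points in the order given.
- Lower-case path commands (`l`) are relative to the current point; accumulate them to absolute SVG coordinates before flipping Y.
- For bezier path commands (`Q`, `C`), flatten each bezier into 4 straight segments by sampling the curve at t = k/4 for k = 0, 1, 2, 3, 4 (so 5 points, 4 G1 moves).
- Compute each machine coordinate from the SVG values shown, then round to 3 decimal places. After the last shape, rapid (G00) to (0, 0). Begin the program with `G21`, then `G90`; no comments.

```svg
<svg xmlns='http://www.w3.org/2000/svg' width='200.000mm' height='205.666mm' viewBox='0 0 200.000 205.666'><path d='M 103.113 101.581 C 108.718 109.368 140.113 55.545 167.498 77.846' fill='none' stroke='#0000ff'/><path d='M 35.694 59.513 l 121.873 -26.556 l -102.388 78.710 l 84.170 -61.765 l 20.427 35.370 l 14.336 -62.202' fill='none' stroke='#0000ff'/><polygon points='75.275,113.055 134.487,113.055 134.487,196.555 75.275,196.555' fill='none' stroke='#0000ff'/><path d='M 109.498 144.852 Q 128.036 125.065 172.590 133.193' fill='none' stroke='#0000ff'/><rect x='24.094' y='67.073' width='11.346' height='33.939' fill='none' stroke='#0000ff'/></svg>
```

Since the viewBox matches the mm dimensions, user units are millimetres directly. The only transform is the Y-flip y_m = 205.666 − y_svg.

Shape 1 is a cubic bezier drawn with `<path>`. Its stroke #0000ff means score at S409, F1969. After flipping Y the toolpath is (103.113,104.085) → (111.687,107.645) → (127.138,121.395) → (146.673,132.425) → (167.498,127.820).

Shape 2 is a open polyline drawn with `<path>`. Its stroke #0000ff means score at S409, F1969. After flipping Y the toolpath is (35.694,146.153) → (157.567,172.709) → (55.179,93.999) → (139.349,155.764) → (159.776,120.394) → (174.112,182.596).

Shape 3 is a rectangle drawn with `<polygon>`. Its stroke #0000ff means score at S409, F1969. After flipping Y the toolpath is (75.275,92.611) → (134.487,92.611) → (134.487,9.111) → (75.275,9.111) → (75.275,92.611), returning to the start.

Shape 4 is a quadratic bezier drawn with `<path>`. Its stroke #0000ff means score at S409, F1969. After flipping Y the toolpath is (109.498,60.814) → (120.393,68.963) → (134.540,73.622) → (151.939,74.792) → (172.590,72.473).

Shape 5 is a rectangle drawn with `<rect>`. Its stroke #0000ff means score at S409, F1969. After flipping Y the toolpath is (24.094,138.593) → (35.440,138.593) → (35.440,104.654) → (24.094,104.654) → (24.094,138.593), returning to the start.

G21
G90
G00 X103.113 Y104.085
M3 S409
G01 X111.687 Y107.645 F1969
G01 X127.138 Y121.395
G01 X146.673 Y132.425
G01 X167.498 Y127.820
M5
G00 X35.694 Y146.153
M3 S409
G01 X157.567 Y172.709 F1969
G01 X55.179 Y93.999
G01 X139.349 Y155.764
G01 X159.776 Y120.394
G01 X174.112 Y182.596
M5
G00 X75.275 Y92.611
M3 S409
G01 X134.487 Y92.611 F1969
G01 X134.487 Y9.111
G01 X75.275 Y9.111
G01 X75.275 Y92.611
M5
G00 X109.498 Y60.814
M3 S409
G01 X120.393 Y68.963 F1969
G01 X134.540 Y73.622
G01 X151.939 Y74.792
G01 X172.590 Y72.473
M5
G00 X24.094 Y138.593
M3 S409
G01 X35.440 Y138.593 F1969
G01 X35.440 Y104.654
G01 X24.094 Y104.654
G01 X24.094 Y138.593
M5
G00 X0.000 Y0.000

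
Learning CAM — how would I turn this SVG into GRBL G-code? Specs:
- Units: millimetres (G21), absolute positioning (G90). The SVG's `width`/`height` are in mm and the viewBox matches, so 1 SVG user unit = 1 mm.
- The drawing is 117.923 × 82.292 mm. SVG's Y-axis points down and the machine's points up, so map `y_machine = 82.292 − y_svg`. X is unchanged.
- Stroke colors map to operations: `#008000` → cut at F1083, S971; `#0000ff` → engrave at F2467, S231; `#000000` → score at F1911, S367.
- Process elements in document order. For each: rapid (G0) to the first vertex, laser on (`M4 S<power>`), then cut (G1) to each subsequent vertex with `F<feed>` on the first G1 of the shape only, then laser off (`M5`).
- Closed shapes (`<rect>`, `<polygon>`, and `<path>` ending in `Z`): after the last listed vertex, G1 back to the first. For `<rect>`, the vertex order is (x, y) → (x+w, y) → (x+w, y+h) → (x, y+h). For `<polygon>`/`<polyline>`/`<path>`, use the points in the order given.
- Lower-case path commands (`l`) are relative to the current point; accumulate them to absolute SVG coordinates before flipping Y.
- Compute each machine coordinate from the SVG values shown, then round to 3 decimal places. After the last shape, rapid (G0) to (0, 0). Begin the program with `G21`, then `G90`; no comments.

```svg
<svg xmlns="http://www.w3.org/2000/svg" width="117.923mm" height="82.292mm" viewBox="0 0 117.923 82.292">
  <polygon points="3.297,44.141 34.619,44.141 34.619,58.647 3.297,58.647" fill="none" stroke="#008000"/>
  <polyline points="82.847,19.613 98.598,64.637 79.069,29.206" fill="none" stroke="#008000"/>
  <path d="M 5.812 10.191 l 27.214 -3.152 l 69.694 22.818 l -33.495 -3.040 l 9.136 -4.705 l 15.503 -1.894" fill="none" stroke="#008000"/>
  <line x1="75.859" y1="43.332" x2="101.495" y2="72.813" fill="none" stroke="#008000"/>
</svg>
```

viewBox `0 0 117.923 82.292` with mm width/height → 1 unit = 1 mm. Flip: y_m = 82.292 − y_svg.

**Shape 1** — `<polygon>` rectangle, stroke `#008000` → cut (S971, F1083). Machine vertices: (3.297,38.151) → (34.619,38.151) → (34.619,23.645) → (3.297,23.645) → (3.297,38.151). Closed: final G1 returns to the first vertex.

**Shape 2** — `<polyline>` open polyline, stroke `#008000` → cut (S971, F1083). Machine vertices: (82.847,62.679) → (98.598,17.655) → (79.069,53.086). Open path.

**Shape 3** — `<path>` open polyline, stroke `#008000` → cut (S971, F1083). Machine vertices: (5.812,72.101) → (33.026,75.253) → (102.720,52.435) → (69.225,55.475) → (78.361,60.180) → (93.864,62.074). Open path.

**Shape 4** — `<line>` line segment, stroke `#008000` → cut (S971, F1083). Machine vertices: (75.859,38.960) → (101.495,9.479). Open path.

G21
G90
G0 X3.297 Y38.151
M4 S971
G1 X34.619 Y38.151 F1083
G1 X34.619 Y23.645
G1 X3.297 Y23.645
G1 X3.297 Y38.151
M5
G0 X82.847 Y62.679
M4 S971
G1 X98.598 Y17.655 F1083
G1 X79.069 Y53.086
M5
G0 X5.812 Y72.101
M4 S971
G1 X33.026 Y75.253 F1083
G1 X102.720 Y52.435
G1 X69.225 Y55.475
G1 X78.361 Y60.180
G1 X93.864 Y62.074
M5
G0 X75.859 Y38.960
M4 S971
G1 X101.495 Y9.479 F1083
M5
G0 X0.000 Y0.000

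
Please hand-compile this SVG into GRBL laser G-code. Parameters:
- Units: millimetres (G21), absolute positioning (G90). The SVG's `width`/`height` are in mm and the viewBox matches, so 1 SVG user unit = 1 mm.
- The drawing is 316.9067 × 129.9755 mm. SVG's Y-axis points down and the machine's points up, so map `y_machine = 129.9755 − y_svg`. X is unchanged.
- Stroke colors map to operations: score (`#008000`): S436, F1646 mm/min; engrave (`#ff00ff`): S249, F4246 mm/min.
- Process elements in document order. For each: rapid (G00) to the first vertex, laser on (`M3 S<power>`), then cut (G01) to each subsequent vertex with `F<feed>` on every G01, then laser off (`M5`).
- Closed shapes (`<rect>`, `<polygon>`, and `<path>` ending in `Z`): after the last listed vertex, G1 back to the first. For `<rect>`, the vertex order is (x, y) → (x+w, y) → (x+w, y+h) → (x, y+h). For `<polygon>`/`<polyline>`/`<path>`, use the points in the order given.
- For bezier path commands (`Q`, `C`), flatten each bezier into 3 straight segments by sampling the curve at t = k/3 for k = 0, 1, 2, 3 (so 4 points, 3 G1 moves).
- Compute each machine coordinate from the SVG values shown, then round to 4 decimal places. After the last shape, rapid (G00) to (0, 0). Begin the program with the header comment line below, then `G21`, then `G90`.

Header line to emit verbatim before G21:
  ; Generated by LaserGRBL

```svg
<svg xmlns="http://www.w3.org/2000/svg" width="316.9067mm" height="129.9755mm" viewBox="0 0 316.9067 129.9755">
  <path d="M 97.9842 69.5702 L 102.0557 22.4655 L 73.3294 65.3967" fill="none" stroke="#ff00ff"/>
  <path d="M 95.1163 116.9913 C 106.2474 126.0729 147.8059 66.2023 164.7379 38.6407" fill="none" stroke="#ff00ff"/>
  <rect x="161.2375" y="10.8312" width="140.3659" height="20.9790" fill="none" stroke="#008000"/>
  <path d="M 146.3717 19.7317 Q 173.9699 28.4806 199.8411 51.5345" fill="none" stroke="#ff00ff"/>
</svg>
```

viewBox `0 0 316.9067 129.9755` with mm width/height → 1 unit = 1 mm. Flip: y_m = 129.9755 − y_svg.

**Shape 1** — `<path>` open polyline, stroke `#ff00ff` → engrave (S249, F4246). Machine vertices: (97.9842,60.4053) → (102.0557,107.5100) → (73.3294,64.5788). Open path.

**Shape 2** — `<path>` cubic bezier, stroke `#ff00ff` → engrave (S249, F4246). Control points (SVG): P0=(95.1163,116.9913), P1=(106.2474,126.0729), P2=(147.8059,66.2023), P3=(164.7379,38.6407); sampled at t=k/3. Machine vertices: (95.1163,12.9842) → (114.3508,23.1363) → (141.6361,56.7539) → (164.7379,91.3348). Open path.

**Shape 3** — `<rect>` rectangle, stroke `#008000` → score (S436, F1646). Machine vertices: (161.2375,119.1443) → (301.6034,119.1443) → (301.6034,98.1653) → (161.2375,98.1653) → (161.2375,119.1443). Closed: final G1 returns to the first vertex.

**Shape 4** — `<path>` quadratic bezier, stroke `#ff00ff` → engrave (S249, F4246). Control points (SVG): P0=(146.3717,19.7317), P1=(173.9699,28.4806), P2=(199.8411,51.5345); sampled at t=k/3. Machine vertices: (146.3717,110.2438) → (164.5786,102.8218) → (182.4017,92.2208) → (199.8411,78.4410). Open path.

; Generated by LaserGRBL
G21
G90
G00 X97.9842 Y60.4053
M3 S249
G01 X102.0557 Y107.5100 F4246
G01 X73.3294 Y64.5788 F4246
M5
G00 X95.1163 Y12.9842
M3 S249
G01 X114.3508 Y23.1363 F4246
G01 X141.6361 Y56.7539 F4246
G01 X164.7379 Y91.3348 F4246
M5
G00 X161.2375 Y119.1443
M3 S436
G01 X301.6034 Y119.1443 F1646
G01 X301.6034 Y98.1653 F1646
G01 X161.2375 Y98.1653 F1646
G01 X161.2375 Y119.1443 F1646
M5
G00 X146.3717 Y110.2438
M3 S249
G01 X164.5786 Y102.8218 F4246
G01 X182.4017 Y92.2208 F4246
G01 X199.8411 Y78.4410 F4246
M5
G00 X0.0000 Y0.0000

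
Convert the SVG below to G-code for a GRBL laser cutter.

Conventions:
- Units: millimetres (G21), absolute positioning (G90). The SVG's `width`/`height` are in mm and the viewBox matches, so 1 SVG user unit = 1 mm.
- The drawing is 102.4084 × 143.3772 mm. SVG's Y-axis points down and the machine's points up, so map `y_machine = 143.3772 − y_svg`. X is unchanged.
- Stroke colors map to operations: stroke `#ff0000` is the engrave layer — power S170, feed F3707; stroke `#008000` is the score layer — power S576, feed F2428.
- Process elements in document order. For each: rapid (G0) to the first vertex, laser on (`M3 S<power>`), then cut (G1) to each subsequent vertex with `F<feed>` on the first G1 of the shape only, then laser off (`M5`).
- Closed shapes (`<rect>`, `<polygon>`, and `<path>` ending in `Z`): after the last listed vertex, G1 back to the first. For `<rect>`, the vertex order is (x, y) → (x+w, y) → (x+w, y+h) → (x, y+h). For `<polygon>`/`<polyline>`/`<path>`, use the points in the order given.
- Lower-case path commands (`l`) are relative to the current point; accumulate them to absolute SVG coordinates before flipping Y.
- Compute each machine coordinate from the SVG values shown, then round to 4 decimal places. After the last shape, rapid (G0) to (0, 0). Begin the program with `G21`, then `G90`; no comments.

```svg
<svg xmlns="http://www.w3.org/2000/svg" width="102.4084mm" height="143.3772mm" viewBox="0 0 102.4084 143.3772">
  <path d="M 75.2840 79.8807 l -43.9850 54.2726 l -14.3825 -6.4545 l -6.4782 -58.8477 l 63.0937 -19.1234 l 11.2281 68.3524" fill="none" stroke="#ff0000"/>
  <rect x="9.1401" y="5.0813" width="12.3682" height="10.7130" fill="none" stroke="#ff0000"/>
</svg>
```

G21
G90
G0 X75.2840 Y63.4965
M3 S170
G1 X31.2990 Y9.2239 F3707
G1 X16.9165 Y15.6784
G1 X10.4383 Y74.5261
G1 X73.5320 Y93.6495
G1 X84.7601 Y25.2971
M5
G0 X9.1401 Y138.2959
M3 S170
G1 X21.5083 Y138.2959 F3707
G1 X21.5083 Y127.5829
G1 X9.1401 Y127.5829
G1 X9.1401 Y138.2959
M5
G0 X0.0000 Y0.0000

viewBox `0 0 102.4084 143.3772` with mm width/height → 1 unit = 1 mm. Flip: y_m = 143.3772 − y_svg.

**Shape 1** — `<path>` open polyline, stroke `#ff0000` → engrave (S170, F3707). Machine vertices: (75.2840,63.4965) → (31.2990,9.2239) → (16.9165,15.6784) → (10.4383,74.5261) → (73.5320,93.6495) → (84.7601,25.2971). Open path.

**Shape 2** — `<rect>` rectangle, stroke `#ff0000` → engrave (S170, F3707). Machine vertices: (9.1401,138.2959) → (21.5083,138.2959) → (21.5083,127.5829) → (9.1401,127.5829) → (9.1401,138.2959). Closed: final G1 returns to the first vertex.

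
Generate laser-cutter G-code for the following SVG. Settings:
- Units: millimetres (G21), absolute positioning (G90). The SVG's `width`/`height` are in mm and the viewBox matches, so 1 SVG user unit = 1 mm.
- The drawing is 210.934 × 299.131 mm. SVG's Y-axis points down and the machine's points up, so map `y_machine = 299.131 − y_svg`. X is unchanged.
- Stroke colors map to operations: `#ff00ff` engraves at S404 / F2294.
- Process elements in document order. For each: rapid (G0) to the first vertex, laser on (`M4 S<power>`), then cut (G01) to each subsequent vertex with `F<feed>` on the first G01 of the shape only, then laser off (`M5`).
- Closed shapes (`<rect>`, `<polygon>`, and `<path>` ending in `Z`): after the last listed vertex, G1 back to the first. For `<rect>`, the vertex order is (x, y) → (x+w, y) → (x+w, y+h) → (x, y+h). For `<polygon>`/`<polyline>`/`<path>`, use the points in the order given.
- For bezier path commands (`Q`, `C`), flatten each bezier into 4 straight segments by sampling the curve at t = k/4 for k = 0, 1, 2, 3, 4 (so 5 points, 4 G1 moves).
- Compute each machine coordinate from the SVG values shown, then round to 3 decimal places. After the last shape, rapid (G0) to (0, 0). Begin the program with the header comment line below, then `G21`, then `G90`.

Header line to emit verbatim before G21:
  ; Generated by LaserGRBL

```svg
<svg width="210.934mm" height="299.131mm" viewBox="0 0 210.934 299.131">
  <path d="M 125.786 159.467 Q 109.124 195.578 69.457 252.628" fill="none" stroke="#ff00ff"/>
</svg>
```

; Generated by LaserGRBL
G21
G90
G0 X125.786 Y139.664
M4 S404
G01 X116.017 Y120.300 F2294
G01 X103.373 Y98.318
G01 X87.853 Y73.719
G01 X69.457 Y46.503
M5
G0 X0.000 Y0.000

1 u = 1 mm; y_m = 299.131 − y.

[1] `<path>` quadratic bezier, #ff00ff→engrave S404 F2294: (125.786,139.664) → (116.017,120.300) → (103.373,98.318) → (87.853,73.719) → (69.457,46.503)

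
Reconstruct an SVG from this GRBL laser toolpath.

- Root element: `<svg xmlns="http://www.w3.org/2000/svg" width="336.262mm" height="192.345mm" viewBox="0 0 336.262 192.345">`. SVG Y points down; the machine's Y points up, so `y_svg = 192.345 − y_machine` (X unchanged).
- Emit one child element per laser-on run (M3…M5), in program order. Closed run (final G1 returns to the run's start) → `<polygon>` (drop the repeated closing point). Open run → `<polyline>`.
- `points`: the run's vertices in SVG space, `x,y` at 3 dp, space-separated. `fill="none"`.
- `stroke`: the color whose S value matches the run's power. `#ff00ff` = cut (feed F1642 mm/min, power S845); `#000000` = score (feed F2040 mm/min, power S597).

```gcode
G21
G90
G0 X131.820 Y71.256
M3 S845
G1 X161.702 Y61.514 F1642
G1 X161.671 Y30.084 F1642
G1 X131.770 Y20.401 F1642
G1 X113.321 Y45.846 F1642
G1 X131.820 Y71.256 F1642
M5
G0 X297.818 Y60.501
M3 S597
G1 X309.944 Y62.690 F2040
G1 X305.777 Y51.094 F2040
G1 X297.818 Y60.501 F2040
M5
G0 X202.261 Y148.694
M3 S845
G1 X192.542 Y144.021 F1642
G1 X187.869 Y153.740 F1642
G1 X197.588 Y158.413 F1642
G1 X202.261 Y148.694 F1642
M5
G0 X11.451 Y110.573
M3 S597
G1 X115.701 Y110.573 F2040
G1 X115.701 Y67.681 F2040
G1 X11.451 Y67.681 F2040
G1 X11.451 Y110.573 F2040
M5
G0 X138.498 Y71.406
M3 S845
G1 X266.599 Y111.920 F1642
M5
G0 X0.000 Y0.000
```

Each laser-on run becomes one SVG element. Flip Y back into SVG space with y_svg = 192.345 − y_machine.

Run 1: the run's S845 means `#ff00ff` (cut). The run returns to its start, so emit a `<polygon>` with points (Y-flipped): 131.820,121.089 161.702,130.831 161.671,162.261 131.770,171.944 113.321,146.499.

Run 2: the run's S597 means `#000000` (score). The run returns to its start, so emit a `<polygon>` with points (Y-flipped): 297.818,131.844 309.944,129.655 305.777,141.251.

Run 3: the run's S845 means `#ff00ff` (cut). The run returns to its start, so emit a `<polygon>` with points (Y-flipped): 202.261,43.651 192.542,48.324 187.869,38.605 197.588,33.932.

Run 4: S597 ⇒ score layer `#000000`. The run returns to its start, so emit a `<polygon>` with points (Y-flipped): 11.451,81.772 115.701,81.772 115.701,124.664 11.451,124.664.

Run 5: S845 ⇒ cut layer `#ff00ff`. The run is open, so emit a `<polyline>` with points (Y-flipped): 138.498,120.939 266.599,80.425.

<svg xmlns="http://www.w3.org/2000/svg" width="336.262mm" height="192.345mm" viewBox="0 0 336.262 192.345">
  <polygon points="131.820,121.089 161.702,130.831 161.671,162.261 131.770,171.944 113.321,146.499" fill="none" stroke="#ff00ff"/>
  <polygon points="297.818,131.844 309.944,129.655 305.777,141.251" fill="none" stroke="#000000"/>
  <polygon points="202.261,43.651 192.542,48.324 187.869,38.605 197.588,33.932" fill="none" stroke="#ff00ff"/>
  <polygon points="11.451,81.772 115.701,81.772 115.701,124.664 11.451,124.664" fill="none" stroke="#000000"/>
  <polyline points="138.498,120.939 266.599,80.425" fill="none" stroke="#ff00ff"/>
</svg>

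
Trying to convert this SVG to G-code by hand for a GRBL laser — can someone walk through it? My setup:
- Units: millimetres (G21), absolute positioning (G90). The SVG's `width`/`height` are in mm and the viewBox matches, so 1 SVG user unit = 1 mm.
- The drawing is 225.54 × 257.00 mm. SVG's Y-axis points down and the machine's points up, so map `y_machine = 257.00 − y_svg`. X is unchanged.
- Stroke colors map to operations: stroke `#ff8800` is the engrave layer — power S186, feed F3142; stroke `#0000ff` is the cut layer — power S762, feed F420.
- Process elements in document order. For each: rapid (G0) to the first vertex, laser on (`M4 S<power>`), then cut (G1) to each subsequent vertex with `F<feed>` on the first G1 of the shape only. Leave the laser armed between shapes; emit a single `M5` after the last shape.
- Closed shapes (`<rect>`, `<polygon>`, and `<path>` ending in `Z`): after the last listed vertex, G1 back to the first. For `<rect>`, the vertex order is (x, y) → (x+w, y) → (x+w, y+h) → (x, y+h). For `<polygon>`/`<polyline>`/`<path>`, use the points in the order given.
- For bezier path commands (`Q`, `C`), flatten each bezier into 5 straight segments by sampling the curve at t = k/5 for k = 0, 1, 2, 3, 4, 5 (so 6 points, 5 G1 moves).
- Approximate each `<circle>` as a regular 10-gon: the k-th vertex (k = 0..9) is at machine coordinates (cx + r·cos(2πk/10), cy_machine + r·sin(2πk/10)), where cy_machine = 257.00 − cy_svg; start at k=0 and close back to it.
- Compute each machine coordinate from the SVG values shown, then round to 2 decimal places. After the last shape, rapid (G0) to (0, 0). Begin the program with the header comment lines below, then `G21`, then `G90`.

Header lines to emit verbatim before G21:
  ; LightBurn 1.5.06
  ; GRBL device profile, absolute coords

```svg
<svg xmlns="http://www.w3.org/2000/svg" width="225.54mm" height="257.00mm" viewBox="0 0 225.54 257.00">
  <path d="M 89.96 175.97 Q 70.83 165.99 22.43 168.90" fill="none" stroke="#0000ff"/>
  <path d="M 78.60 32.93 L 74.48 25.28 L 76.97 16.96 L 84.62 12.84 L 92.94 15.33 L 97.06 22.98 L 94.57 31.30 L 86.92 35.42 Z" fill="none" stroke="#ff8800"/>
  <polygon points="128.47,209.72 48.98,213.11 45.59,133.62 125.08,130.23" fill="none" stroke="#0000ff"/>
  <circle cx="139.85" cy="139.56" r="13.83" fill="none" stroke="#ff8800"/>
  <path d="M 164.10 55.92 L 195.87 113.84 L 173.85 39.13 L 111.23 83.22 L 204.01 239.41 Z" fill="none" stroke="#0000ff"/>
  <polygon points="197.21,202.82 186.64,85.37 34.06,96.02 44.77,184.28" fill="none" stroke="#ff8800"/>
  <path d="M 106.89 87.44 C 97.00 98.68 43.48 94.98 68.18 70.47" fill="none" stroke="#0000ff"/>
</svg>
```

viewBox `0 0 225.54 257.00` with mm width/height → 1 unit = 1 mm. Flip: y_m = 257.00 − y_svg.

**Shape 1** — `<path>` quadratic bezier, stroke `#0000ff` → cut (S762, F420). Control points (SVG): P0=(89.96,175.97), P1=(70.83,165.99), P2=(22.43,168.90); sampled at t=k/5. Machine vertices: (89.96,81.03) → (81.14,84.51) → (69.97,86.95) → (56.47,88.37) → (40.62,88.75) → (22.43,88.10). Open path.

**Shape 2** — `<path>` regular polygon, stroke `#ff8800` → engrave (S186, F3142). Machine vertices: (78.60,224.07) → (74.48,231.72) → (76.97,240.04) → (84.62,244.16) → (92.94,241.67) → (97.06,234.02) → (94.57,225.70) → (86.92,221.58) → (78.60,224.07). Closed: final G1 returns to the first vertex.

**Shape 3** — `<polygon>` regular polygon, stroke `#0000ff` → cut (S762, F420). Machine vertices: (128.47,47.28) → (48.98,43.89) → (45.59,123.38) → (125.08,126.77) → (128.47,47.28). Closed: final G1 returns to the first vertex.

**Shape 4** — `<circle>` circle, stroke `#ff8800` → engrave (S186, F3142). Machine vertices: (153.68,117.44) → (151.04,125.57) → (144.12,130.59) → (135.58,130.59) → (128.66,125.57) → (126.02,117.44) → (128.66,109.31) → (135.58,104.29) → (144.12,104.29) → (151.04,109.31) → (153.68,117.44). Closed: final G1 returns to the first vertex.

**Shape 5** — `<path>` closed polygon, stroke `#0000ff` → cut (S762, F420). Machine vertices: (164.10,201.08) → (195.87,143.16) → (173.85,217.87) → (111.23,173.78) → (204.01,17.59) → (164.10,201.08). Closed: final G1 returns to the first vertex.

**Shape 6** — `<polygon>` closed polygon, stroke `#ff8800` → engrave (S186, F3142). Machine vertices: (197.21,54.18) → (186.64,171.63) → (34.06,160.98) → (44.77,72.72) → (197.21,54.18). Closed: final G1 returns to the first vertex.

**Shape 7** — `<path>` cubic bezier, stroke `#0000ff` → cut (S762, F420). Control points (SVG): P0=(106.89,87.44), P1=(97.00,98.68), P2=(43.48,94.98), P3=(68.18,70.47); sampled at t=k/5. Machine vertices: (106.89,169.56) → (96.70,164.66) → (81.88,163.62) → (68.29,166.73) → (61.77,174.27) → (68.18,186.53). Open path.

; LightBurn 1.5.06
; GRBL device profile, absolute coords
G21
G90
G0 X89.96 Y81.03
M4 S762
G1 X81.14 Y84.51 F420
G1 X69.97 Y86.95
G1 X56.47 Y88.37
G1 X40.62 Y88.75
G1 X22.43 Y88.10
G0 X78.60 Y224.07
M4 S186
G1 X74.48 Y231.72 F3142
G1 X76.97 Y240.04
G1 X84.62 Y244.16
G1 X92.94 Y241.67
G1 X97.06 Y234.02
G1 X94.57 Y225.70
G1 X86.92 Y221.58
G1 X78.60 Y224.07
G0 X128.47 Y47.28
M4 S762
G1 X48.98 Y43.89 F420
G1 X45.59 Y123.38
G1 X125.08 Y126.77
G1 X128.47 Y47.28
G0 X153.68 Y117.44
M4 S186
G1 X151.04 Y125.57 F3142
G1 X144.12 Y130.59
G1 X135.58 Y130.59
G1 X128.66 Y125.57
G1 X126.02 Y117.44
G1 X128.66 Y109.31
G1 X135.58 Y104.29
G1 X144.12 Y104.29
G1 X151.04 Y109.31
G1 X153.68 Y117.44
G0 X164.10 Y201.08
M4 S762
G1 X195.87 Y143.16 F420
G1 X173.85 Y217.87
G1 X111.23 Y173.78
G1 X204.01 Y17.59
G1 X164.10 Y201.08
G0 X197.21 Y54.18
M4 S186
G1 X186.64 Y171.63 F3142
G1 X34.06 Y160.98
G1 X44.77 Y72.72
G1 X197.21 Y54.18
G0 X106.89 Y169.56
M4 S762
G1 X96.70 Y164.66 F420
G1 X81.88 Y163.62
G1 X68.29 Y166.73
G1 X61.77 Y174.27
G1 X68.18 Y186.53
M5
G0 X0.00 Y0.00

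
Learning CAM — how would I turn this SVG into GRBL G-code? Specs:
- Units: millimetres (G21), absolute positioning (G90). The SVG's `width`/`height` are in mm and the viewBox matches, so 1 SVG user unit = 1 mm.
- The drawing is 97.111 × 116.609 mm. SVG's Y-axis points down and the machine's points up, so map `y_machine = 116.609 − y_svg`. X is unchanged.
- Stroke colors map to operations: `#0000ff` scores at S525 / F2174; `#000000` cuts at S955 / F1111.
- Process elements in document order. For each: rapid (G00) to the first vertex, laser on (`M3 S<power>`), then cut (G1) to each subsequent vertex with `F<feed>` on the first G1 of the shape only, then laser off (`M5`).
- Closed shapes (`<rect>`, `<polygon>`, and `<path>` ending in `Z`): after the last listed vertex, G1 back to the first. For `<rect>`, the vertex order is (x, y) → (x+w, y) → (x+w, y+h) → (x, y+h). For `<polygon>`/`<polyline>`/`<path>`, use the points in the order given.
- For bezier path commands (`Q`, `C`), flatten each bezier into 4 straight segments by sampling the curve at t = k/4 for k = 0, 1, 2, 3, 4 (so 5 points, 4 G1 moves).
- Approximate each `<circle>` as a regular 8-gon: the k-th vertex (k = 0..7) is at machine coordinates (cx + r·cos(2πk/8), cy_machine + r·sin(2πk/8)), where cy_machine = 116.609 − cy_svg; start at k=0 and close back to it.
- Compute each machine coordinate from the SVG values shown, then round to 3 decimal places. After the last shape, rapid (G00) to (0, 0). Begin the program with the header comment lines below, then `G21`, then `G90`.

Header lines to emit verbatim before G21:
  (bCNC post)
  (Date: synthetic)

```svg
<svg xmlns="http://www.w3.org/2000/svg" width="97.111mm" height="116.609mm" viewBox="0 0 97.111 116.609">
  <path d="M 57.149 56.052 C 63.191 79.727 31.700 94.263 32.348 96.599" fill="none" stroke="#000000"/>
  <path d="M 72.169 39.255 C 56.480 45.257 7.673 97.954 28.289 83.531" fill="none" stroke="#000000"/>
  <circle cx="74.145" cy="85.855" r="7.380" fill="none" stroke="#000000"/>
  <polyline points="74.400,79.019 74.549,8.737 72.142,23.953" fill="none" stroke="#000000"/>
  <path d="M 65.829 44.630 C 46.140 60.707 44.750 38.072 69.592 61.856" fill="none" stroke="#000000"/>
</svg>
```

viewBox `0 0 97.111 116.609` with mm width/height → 1 unit = 1 mm. Flip: y_m = 116.609 − y_svg.

**Shape 1** — `<path>` cubic bezier, stroke `#000000` → cut (S955, F1111). Control points (SVG): P0=(57.149,56.052), P1=(63.191,79.727), P2=(31.700,94.263), P3=(32.348,96.599); sampled at t=k/4. Machine vertices: (57.149,60.557) → (55.732,44.562) → (46.771,32.281) → (36.799,24.002) → (32.348,20.010). Open path.

**Shape 2** — `<path>` cubic bezier, stroke `#000000` → cut (S955, F1111). Control points (SVG): P0=(72.169,39.255), P1=(56.480,45.257), P2=(7.673,97.954), P3=(28.289,83.531); sampled at t=k/4. Machine vertices: (72.169,77.354) → (55.795,65.876) → (36.615,47.557) → (24.242,33.067) → (28.289,33.078). Open path.

**Shape 3** — `<circle>` circle, stroke `#000000` → cut (S955, F1111). Machine vertices: (81.525,30.754) → (79.363,35.972) → (74.145,38.134) → (68.927,35.972) → (66.765,30.754) → (68.927,25.536) → (74.145,23.374) → (79.363,25.536) → (81.525,30.754). Closed: final G1 returns to the first vertex.

**Shape 4** — `<polyline>` open polyline, stroke `#000000` → cut (S955, F1111). Machine vertices: (74.400,37.590) → (74.549,107.872) → (72.142,92.656). Open path.

**Shape 5** — `<path>` cubic bezier, stroke `#000000` → cut (S955, F1111). Control points (SVG): P0=(65.829,44.630), P1=(46.140,60.707), P2=(44.750,38.072), P3=(69.592,61.856); sampled at t=k/4. Machine vertices: (65.829,71.979) → (54.617,65.850) → (51.011,66.256) → (55.755,65.218) → (69.592,54.753). Open path.

(bCNC post)
(Date: synthetic)
G21
G90
G00 X57.149 Y60.557
M3 S955
G1 X55.732 Y44.562 F1111
G1 X46.771 Y32.281
G1 X36.799 Y24.002
G1 X32.348 Y20.010
M5
G00 X72.169 Y77.354
M3 S955
G1 X55.795 Y65.876 F1111
G1 X36.615 Y47.557
G1 X24.242 Y33.067
G1 X28.289 Y33.078
M5
G00 X81.525 Y30.754
M3 S955
G1 X79.363 Y35.972 F1111
G1 X74.145 Y38.134
G1 X68.927 Y35.972
G1 X66.765 Y30.754
G1 X68.927 Y25.536
G1 X74.145 Y23.374
G1 X79.363 Y25.536
G1 X81.525 Y30.754
M5
G00 X74.400 Y37.590
M3 S955
G1 X74.549 Y107.872 F1111
G1 X72.142 Y92.656
M5
G00 X65.829 Y71.979
M3 S955
G1 X54.617 Y65.850 F1111
G1 X51.011 Y66.256
G1 X55.755 Y65.218
G1 X69.592 Y54.753
M5
G00 X0.000 Y0.000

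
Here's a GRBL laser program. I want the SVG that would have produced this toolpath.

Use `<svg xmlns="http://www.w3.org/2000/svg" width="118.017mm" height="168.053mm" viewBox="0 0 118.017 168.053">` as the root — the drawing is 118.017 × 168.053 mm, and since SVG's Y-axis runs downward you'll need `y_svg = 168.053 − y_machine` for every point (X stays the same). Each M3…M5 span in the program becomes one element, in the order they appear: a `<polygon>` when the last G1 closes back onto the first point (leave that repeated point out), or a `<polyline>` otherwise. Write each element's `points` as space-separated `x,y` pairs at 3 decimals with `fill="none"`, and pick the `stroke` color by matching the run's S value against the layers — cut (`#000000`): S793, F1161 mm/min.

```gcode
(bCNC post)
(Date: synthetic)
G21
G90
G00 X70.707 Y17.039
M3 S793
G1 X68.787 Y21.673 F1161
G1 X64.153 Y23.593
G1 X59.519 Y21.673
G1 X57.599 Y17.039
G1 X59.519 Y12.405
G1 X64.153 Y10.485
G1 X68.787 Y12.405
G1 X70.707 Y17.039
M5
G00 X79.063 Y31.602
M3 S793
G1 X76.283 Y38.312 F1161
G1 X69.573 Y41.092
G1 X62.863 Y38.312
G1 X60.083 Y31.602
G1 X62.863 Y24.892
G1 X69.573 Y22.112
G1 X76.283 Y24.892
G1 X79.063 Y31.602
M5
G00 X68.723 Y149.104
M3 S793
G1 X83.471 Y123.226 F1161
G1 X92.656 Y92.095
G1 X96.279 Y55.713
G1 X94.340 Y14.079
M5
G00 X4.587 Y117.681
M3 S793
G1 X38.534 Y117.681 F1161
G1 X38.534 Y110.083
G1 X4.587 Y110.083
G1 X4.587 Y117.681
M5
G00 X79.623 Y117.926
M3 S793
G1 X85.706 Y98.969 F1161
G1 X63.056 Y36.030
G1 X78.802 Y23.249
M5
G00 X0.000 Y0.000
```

Machine Y-up, SVG Y-down with viewBox height 168.053, so y_svg = 168.053 − y_machine; X carries over. Every run uses S793, so all elements get stroke `#000000` (cut).

Run 1: The run returns to its start, so emit a `<polygon>` with points (Y-flipped): 70.707,151.014 68.787,146.380 64.153,144.460 59.519,146.380 57.599,151.014 59.519,155.648 64.153,157.568 68.787,155.648.

Run 2: The run returns to its start, so emit a `<polygon>` with points (Y-flipped): 79.063,136.451 76.283,129.741 69.573,126.961 62.863,129.741 60.083,136.451 62.863,143.161 69.573,145.941 76.283,143.161.

Run 3: The run is open, so emit a `<polyline>` with points (Y-flipped): 68.723,18.949 83.471,44.827 92.656,75.958 96.279,112.340 94.340,153.974.

Run 4: The run returns to its start, so emit a `<polygon>` with points (Y-flipped): 4.587,50.372 38.534,50.372 38.534,57.970 4.587,57.970.

Run 5: The run is open, so emit a `<polyline>` with points (Y-flipped): 79.623,50.127 85.706,69.084 63.056,132.023 78.802,144.804.

<svg xmlns="http://www.w3.org/2000/svg" width="118.017mm" height="168.053mm" viewBox="0 0 118.017 168.053">
  <polygon points="70.707,151.014 68.787,146.380 64.153,144.460 59.519,146.380 57.599,151.014 59.519,155.648 64.153,157.568 68.787,155.648" fill="none" stroke="#000000"/>
  <polygon points="79.063,136.451 76.283,129.741 69.573,126.961 62.863,129.741 60.083,136.451 62.863,143.161 69.573,145.941 76.283,143.161" fill="none" stroke="#000000"/>
  <polyline points="68.723,18.949 83.471,44.827 92.656,75.958 96.279,112.340 94.340,153.974" fill="none" stroke="#000000"/>
  <polygon points="4.587,50.372 38.534,50.372 38.534,57.970 4.587,57.970" fill="none" stroke="#000000"/>
  <polyline points="79.623,50.127 85.706,69.084 63.056,132.023 78.802,144.804" fill="none" stroke="#000000"/>
</svg>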